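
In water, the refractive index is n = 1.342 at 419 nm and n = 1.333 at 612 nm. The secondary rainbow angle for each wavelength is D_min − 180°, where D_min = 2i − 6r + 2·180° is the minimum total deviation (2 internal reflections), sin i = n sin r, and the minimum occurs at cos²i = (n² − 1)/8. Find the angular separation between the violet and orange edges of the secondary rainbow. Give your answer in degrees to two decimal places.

2.33°

At 419 nm (n = 1.342): cos²i = 0.10012 → i = 71.554°, r = 44.981°, D_min = 233.222°, rainbow angle = 53.222°.
At 612 nm (n = 1.333): cos²i = 0.09711 → i = 71.843°, r = 45.466°, D_min = 230.891°, rainbow angle = 50.891°.
Angular width = |53.222° − 50.891°| = 2.331°.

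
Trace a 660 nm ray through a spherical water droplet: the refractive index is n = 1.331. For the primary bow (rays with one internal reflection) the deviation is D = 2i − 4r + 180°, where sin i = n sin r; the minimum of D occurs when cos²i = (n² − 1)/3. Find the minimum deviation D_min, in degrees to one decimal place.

cos²i = (1.77156 − 1)/3 = 0.25719; i = arccos(0.50714) = 59.527°.
sin r = sin 59.527°/1.331 = 0.64753; r = 40.356°.
D_min = 2·59.527° − 4·40.356° + 180° = 137.630°.

137.6°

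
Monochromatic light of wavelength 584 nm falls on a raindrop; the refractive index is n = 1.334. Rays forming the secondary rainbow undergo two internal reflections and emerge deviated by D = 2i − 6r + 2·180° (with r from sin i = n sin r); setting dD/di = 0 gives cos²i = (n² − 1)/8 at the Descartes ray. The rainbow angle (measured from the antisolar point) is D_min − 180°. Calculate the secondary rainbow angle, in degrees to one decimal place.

cos²i = (1.77956 − 1)/8 = 0.09744; i = arccos(0.31216) = 71.810°.
sin r = sin 71.810°/1.334 = 0.71217; r = 45.411°.
D_min = 2·71.810° − 6·45.411° + 360° = 231.153°.
Rainbow angle = D_min − 180° = 51.153°.

51.2°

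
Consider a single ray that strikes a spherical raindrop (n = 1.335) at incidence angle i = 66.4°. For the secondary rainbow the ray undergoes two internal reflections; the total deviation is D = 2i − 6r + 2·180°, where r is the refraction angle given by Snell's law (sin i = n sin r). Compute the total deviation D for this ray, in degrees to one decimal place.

sin r = sin 66.4° / 1.335 = 0.9164/1.335 = 0.6864; r = 43.35°.
D = 2·66.4° − 6·43.35° + 2·180° = 132.80° − 260.08° + 360° = 232.72°.

232.7°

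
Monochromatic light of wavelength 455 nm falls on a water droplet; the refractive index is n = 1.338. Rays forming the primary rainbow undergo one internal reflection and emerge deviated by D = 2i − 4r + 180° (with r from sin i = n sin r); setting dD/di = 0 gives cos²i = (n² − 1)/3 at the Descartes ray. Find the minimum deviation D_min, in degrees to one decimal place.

138.6°

cos²i = (1.79024 − 1)/3 = 0.26341; i = arccos(0.51324) = 59.120°.
sin r = sin 59.120°/1.338 = 0.64144; r = 39.899°.
D_min = 2·59.120° − 4·39.899° + 180° = 138.643°.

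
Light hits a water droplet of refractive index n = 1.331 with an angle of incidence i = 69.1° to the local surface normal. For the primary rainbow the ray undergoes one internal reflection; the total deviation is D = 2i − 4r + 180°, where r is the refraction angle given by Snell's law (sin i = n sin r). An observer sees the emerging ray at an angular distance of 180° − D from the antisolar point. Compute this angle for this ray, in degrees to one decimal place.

sin r = sin 69.1° / 1.331 = 0.9342/1.331 = 0.7019; r = 44.58°.
D = 2·69.1° − 4·44.58° + 180° = 138.20° − 178.31° + 180° = 139.89°.
Angle from antisolar point = 180° − D = 40.11°.

40.1°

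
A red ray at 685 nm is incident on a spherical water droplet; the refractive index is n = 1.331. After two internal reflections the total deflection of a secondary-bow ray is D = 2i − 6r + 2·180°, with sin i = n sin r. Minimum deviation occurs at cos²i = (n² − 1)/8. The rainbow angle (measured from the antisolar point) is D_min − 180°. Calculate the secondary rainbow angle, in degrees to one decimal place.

cos²i = (1.77156 − 1)/8 = 0.09645; i = arccos(0.31056) = 71.907°.
sin r = sin 71.907°/1.331 = 0.71417; r = 45.575°.
D_min = 2·71.907° − 6·45.575° + 360° = 230.365°.
Rainbow angle = D_min − 180° = 50.365°.

50.4°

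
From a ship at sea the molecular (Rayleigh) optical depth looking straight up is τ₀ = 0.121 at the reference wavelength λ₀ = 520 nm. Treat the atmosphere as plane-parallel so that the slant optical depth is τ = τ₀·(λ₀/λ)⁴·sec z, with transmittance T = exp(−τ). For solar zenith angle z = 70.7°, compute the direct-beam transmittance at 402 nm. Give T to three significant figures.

sec 70.7° = 3.0256.
τ = 0.121 × (520/402)⁴ × 3.0256 = 0.121 × 2.7997 × 3.0256 = 1.0250.
T = exp(−1.0250) = 0.3588.

0.359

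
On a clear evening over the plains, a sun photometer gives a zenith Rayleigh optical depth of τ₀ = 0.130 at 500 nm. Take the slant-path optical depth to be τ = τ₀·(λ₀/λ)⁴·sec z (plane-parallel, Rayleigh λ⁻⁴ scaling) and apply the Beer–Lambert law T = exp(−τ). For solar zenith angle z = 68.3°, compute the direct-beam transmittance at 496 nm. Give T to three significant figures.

0.696

sec 68.3° = 2.7046.
τ = 0.130 × (500/496)⁴ × 2.7046 = 0.130 × 1.0327 × 2.7046 = 0.3631.
T = exp(−0.3631) = 0.6955.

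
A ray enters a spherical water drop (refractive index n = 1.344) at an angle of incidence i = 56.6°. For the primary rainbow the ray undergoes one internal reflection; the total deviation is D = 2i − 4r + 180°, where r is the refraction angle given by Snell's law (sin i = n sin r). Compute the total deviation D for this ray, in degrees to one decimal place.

sin r = sin 56.6° / 1.344 = 0.8348/1.344 = 0.6212; r = 38.40°.
D = 2·56.6° − 4·38.40° + 180° = 113.20° − 153.61° + 180° = 139.59°.

139.6°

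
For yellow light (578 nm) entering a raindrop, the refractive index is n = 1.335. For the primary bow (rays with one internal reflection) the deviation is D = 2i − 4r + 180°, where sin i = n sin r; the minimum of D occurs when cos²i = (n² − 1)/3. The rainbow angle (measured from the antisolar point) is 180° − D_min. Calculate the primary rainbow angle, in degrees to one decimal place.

cos²i = (1.78222 − 1)/3 = 0.26074; i = arccos(0.51063) = 59.294°.
sin r = sin 59.294°/1.335 = 0.64405; r = 40.094°.
D_min = 2·59.294° − 4·40.094° + 180° = 138.212°.
Rainbow angle = 180° − D_min = 41.788°.

41.8°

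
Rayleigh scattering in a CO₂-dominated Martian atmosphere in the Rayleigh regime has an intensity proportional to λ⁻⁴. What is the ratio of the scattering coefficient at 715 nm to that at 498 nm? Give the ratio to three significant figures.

Rayleigh scattering ∝ λ⁻⁴, so the ratio of coefficients is the inverse fourth power of the wavelength ratio.
σ(715)/σ(498) = (498/715)⁴ = (0.6965)⁴ = 0.2353.

0.235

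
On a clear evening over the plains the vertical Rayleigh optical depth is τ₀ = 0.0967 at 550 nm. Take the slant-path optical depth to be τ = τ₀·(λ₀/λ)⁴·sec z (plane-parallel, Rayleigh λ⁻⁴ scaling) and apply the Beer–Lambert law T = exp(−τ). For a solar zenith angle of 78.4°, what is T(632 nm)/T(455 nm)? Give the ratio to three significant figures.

2.12

Airmass: sec 78.4° = 4.9732.
τ(632 nm) = 0.0967 × (550/632)⁴ × 4.9732 = 0.0967 × 0.5736 × 4.9732 = 0.2758.
τ(455 nm) = 0.0967 × (550/455)⁴ × 4.9732 = 0.0967 × 2.1350 × 4.9732 = 1.0268.
T(632)/T(455) = exp(τ_B − τ_A) = exp(0.7509) = 2.1190.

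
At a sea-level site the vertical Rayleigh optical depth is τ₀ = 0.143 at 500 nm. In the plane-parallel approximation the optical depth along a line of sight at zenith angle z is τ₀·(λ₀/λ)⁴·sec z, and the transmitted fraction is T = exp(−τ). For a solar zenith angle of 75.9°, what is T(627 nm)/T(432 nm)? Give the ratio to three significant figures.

Airmass: sec 75.9° = 4.1048.
τ(627 nm) = 0.143 × (500/627)⁴ × 4.1048 = 0.143 × 0.4044 × 4.1048 = 0.2374.
τ(432 nm) = 0.143 × (500/432)⁴ × 4.1048 = 0.143 × 1.7945 × 4.1048 = 1.0534.
T(627)/T(432) = exp(τ_B − τ_A) = exp(0.8160) = 2.2614.

2.26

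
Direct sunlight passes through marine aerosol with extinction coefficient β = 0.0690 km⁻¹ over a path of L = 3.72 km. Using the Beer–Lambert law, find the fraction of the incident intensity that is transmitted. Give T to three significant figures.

0.774

τ = β·L = 0.0690 × 3.72 = 0.2567.
T = exp(−0.2567) = 0.7736.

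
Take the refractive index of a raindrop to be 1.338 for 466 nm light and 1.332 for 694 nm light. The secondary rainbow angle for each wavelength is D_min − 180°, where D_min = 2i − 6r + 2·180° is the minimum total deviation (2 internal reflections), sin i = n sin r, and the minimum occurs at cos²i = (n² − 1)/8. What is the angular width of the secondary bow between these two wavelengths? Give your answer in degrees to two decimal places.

1.56°

At 466 nm (n = 1.338): cos²i = 0.09878 → i = 71.682°, r = 45.195°, D_min = 232.193°, rainbow angle = 52.193°.
At 694 nm (n = 1.332): cos²i = 0.09678 → i = 71.875°, r = 45.520°, D_min = 230.628°, rainbow angle = 50.628°.
Angular width = |52.193° − 50.628°| = 1.564°.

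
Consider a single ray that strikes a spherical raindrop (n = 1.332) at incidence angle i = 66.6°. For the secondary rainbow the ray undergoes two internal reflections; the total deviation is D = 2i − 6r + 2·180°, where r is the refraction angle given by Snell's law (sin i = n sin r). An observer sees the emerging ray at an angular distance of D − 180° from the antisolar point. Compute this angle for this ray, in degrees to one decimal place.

51.9°

sin r = sin 66.6° / 1.332 = 0.9178/1.332 = 0.6890; r = 43.55°.
D = 2·66.6° − 6·43.55° + 2·180° = 133.20° − 261.31° + 360° = 231.89°.
Angle from antisolar point = D − 180° = 51.89°.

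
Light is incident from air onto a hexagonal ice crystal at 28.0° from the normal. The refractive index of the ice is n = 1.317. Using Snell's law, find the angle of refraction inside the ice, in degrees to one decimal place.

Snell: sin θ_r = sin θ_i / n = sin 28.0° / 1.317 = 0.4695 / 1.317 = 0.3565.
θ_r = arcsin(0.3565) = 20.88°.

20.9°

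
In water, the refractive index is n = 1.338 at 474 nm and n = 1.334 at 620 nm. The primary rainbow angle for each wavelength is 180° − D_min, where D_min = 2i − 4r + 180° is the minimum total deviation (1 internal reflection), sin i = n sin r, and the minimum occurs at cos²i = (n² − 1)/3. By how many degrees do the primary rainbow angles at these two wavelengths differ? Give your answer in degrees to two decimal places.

At 474 nm (n = 1.338): cos²i = 0.26341 → i = 59.120°, r = 39.899°, D_min = 138.643°, rainbow angle = 41.357°.
At 620 nm (n = 1.334): cos²i = 0.25985 → i = 59.352°, r = 40.159°, D_min = 138.067°, rainbow angle = 41.933°.
Angular width = |41.357° − 41.933°| = 0.576°.

0.58°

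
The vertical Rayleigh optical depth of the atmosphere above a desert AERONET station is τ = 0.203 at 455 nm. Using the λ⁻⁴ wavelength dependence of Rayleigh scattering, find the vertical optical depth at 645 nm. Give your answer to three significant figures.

0.0503

τ(645 nm) = τ(455 nm) × (455/645)⁴ = 0.203 × (0.7054)⁴ = 0.203 × 0.2476 = 0.0503.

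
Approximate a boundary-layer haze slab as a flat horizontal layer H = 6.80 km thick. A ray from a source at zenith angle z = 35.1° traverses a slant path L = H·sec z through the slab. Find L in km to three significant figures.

8.31 km

sec z = 1/cos 35.1° = 1.2223.
L = 6.80 × 1.2223 = 8.311 km.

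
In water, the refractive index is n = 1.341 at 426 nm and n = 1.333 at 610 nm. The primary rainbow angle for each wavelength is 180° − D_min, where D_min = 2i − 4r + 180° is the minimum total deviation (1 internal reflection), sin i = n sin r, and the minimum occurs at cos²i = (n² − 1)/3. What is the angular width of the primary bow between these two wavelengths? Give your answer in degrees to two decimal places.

At 426 nm (n = 1.341): cos²i = 0.26609 → i = 58.946°, r = 39.705°, D_min = 139.071°, rainbow angle = 40.929°.
At 610 nm (n = 1.333): cos²i = 0.25896 → i = 59.410°, r = 40.225°, D_min = 137.922°, rainbow angle = 42.078°.
Angular width = |40.929° − 42.078°| = 1.149°.

1.15°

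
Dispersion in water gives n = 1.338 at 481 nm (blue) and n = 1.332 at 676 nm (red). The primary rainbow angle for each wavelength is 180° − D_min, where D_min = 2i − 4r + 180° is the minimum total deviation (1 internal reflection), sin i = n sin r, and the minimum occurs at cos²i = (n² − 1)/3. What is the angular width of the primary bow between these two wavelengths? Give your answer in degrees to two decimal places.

0.87°

At 481 nm (n = 1.338): cos²i = 0.26341 → i = 59.120°, r = 39.899°, D_min = 138.643°, rainbow angle = 41.357°.
At 676 nm (n = 1.332): cos²i = 0.25807 → i = 59.469°, r = 40.290°, D_min = 137.776°, rainbow angle = 42.224°.
Angular width = |41.357° − 42.224°| = 0.867°.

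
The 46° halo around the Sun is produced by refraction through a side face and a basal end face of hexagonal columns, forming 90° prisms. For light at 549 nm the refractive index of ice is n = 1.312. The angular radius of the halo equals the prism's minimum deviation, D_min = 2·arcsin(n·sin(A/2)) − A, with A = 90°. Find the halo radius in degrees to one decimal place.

46.2°

n·sin(A/2) = 1.312 × sin 45° = 1.312 × 0.7071 = 0.9277.
D_min = 2·arcsin(0.9277) − 90° = 2 × 68.083° − 90° = 46.166°.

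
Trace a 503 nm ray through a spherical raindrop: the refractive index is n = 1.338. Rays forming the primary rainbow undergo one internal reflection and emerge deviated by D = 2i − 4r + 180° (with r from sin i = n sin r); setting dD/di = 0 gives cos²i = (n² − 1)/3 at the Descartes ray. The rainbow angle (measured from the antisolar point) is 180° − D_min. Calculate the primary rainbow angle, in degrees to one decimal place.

cos²i = (1.79024 − 1)/3 = 0.26341; i = arccos(0.51324) = 59.120°.
sin r = sin 59.120°/1.338 = 0.64144; r = 39.899°.
D_min = 2·59.120° − 4·39.899° + 180° = 138.643°.
Rainbow angle = 180° − D_min = 41.357°.

41.4°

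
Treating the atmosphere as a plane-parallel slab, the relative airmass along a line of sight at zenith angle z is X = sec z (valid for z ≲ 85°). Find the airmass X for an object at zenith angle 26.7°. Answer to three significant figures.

X = sec z = 1/cos 26.7° = 1/0.8934 = 1.1194.

1.12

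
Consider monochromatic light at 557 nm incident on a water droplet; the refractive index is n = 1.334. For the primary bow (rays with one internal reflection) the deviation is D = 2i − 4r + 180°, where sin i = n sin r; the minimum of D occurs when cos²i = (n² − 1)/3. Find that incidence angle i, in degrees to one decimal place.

59.4°

cos²i = (1.334² − 1)/3 = (1.77956 − 1)/3 = 0.25985.
cos i = 0.50976, so i = 59.352°.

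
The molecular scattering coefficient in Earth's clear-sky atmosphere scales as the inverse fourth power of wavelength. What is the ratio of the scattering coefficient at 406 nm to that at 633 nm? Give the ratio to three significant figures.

Rayleigh scattering ∝ λ⁻⁴, so the ratio of coefficients is the inverse fourth power of the wavelength ratio.
σ(406)/σ(633) = (633/406)⁴ = (1.5591)⁴ = 5.909.

5.91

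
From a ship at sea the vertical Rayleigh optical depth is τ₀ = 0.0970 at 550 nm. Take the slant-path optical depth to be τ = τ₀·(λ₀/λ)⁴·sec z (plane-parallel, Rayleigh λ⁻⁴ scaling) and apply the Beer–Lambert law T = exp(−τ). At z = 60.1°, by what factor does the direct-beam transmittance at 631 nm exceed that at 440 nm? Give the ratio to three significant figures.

1.44

Airmass: sec 60.1° = 2.0061.
τ(631 nm) = 0.0970 × (550/631)⁴ × 2.0061 = 0.0970 × 0.5772 × 2.0061 = 0.1123.
τ(440 nm) = 0.0970 × (550/440)⁴ × 2.0061 = 0.0970 × 2.4414 × 2.0061 = 0.4751.
T(631)/T(440) = exp(τ_B − τ_A) = exp(0.3628) = 1.4373.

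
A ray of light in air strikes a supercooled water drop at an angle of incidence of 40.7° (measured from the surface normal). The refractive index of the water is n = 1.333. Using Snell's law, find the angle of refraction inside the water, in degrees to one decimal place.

Snell: sin θ_r = sin θ_i / n = sin 40.7° / 1.333 = 0.6521 / 1.333 = 0.4892.
θ_r = arcsin(0.4892) = 29.29°.

29.3°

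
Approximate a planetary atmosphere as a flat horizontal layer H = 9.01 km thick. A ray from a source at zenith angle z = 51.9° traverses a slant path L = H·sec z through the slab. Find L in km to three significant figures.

14.6 km

sec z = 1/cos 51.9° = 1.6207.
L = 9.01 × 1.6207 = 14.602 km.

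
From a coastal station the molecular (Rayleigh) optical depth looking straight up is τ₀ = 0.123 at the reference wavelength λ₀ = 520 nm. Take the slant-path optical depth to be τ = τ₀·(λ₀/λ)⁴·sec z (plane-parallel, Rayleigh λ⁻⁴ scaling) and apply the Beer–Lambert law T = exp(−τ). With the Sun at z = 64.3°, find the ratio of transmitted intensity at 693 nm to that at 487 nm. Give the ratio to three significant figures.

1.32

Airmass: sec 64.3° = 2.3060.
τ(693 nm) = 0.123 × (520/693)⁴ × 2.3060 = 0.123 × 0.3170 × 2.3060 = 0.0899.
τ(487 nm) = 0.123 × (520/487)⁴ × 2.3060 = 0.123 × 1.2999 × 2.3060 = 0.3687.
T(693)/T(487) = exp(τ_B − τ_A) = exp(0.2788) = 1.3215.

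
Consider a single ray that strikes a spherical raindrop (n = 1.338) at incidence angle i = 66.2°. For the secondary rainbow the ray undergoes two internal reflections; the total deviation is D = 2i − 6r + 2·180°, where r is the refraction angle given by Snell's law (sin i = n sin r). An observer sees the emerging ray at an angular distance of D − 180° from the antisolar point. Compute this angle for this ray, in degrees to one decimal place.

53.5°

sin r = sin 66.2° / 1.338 = 0.9150/1.338 = 0.6838; r = 43.14°.
D = 2·66.2° − 6·43.14° + 2·180° = 132.40° − 258.86° + 360° = 233.54°.
Angle from antisolar point = D − 180° = 53.54°.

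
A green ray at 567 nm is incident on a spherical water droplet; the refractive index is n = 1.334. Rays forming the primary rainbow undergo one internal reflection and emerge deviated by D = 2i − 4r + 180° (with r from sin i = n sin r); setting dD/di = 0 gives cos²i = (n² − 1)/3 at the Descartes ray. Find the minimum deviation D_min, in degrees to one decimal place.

138.1°

cos²i = (1.77956 − 1)/3 = 0.25985; i = arccos(0.50976) = 59.352°.
sin r = sin 59.352°/1.334 = 0.64492; r = 40.159°.
D_min = 2·59.352° − 4·40.159° + 180° = 138.067°.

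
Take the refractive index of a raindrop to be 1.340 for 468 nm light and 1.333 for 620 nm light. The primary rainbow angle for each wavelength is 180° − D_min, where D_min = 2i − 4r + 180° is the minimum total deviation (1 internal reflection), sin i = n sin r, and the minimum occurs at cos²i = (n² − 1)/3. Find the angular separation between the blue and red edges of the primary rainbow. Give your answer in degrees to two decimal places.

1.01°

At 468 nm (n = 1.340): cos²i = 0.26520 → i = 59.004°, r = 39.770°, D_min = 138.929°, rainbow angle = 41.071°.
At 620 nm (n = 1.333): cos²i = 0.25896 → i = 59.410°, r = 40.225°, D_min = 137.922°, rainbow angle = 42.078°.
Angular width = |41.071° − 42.078°| = 1.007°.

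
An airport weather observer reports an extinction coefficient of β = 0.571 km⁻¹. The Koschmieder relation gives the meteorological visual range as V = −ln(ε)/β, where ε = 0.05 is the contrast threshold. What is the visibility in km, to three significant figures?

V = −ln(0.05) / 0.571 = 2.996 / 0.571 = 5.2465 km.

5.25 km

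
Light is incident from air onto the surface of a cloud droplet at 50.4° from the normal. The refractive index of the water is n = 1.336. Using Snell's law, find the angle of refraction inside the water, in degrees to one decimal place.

35.2°

Snell: sin θ_r = sin θ_i / n = sin 50.4° / 1.336 = 0.7705 / 1.336 = 0.5767.
θ_r = arcsin(0.5767) = 35.22°.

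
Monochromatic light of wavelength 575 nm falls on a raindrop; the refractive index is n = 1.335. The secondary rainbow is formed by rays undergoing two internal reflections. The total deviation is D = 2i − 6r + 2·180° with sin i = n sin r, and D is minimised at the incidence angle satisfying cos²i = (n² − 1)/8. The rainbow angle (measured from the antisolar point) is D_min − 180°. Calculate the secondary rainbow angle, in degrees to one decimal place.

51.4°

cos²i = (1.78222 − 1)/8 = 0.09778; i = arccos(0.31269) = 71.778°.
sin r = sin 71.778°/1.335 = 0.71150; r = 45.357°.
D_min = 2·71.778° − 6·45.357° + 360° = 231.414°.
Rainbow angle = D_min − 180° = 51.414°.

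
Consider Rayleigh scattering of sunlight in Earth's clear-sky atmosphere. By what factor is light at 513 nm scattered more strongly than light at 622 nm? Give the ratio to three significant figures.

Rayleigh scattering ∝ λ⁻⁴, so the ratio of coefficients is the inverse fourth power of the wavelength ratio.
σ(513)/σ(622) = (622/513)⁴ = (1.2125)⁴ = 2.161.

2.16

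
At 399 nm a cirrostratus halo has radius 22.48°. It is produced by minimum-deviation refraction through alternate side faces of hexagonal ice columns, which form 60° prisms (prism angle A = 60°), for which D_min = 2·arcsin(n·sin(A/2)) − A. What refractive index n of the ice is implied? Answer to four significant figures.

1.318

Rearranging: n = sin((D_min + A)/2) / sin(A/2).
(D_min + A)/2 = (22.48° + 60°)/2 = 41.240°.
n = sin 41.240° / sin 30° = 0.6592 / 0.5000 = 1.3184.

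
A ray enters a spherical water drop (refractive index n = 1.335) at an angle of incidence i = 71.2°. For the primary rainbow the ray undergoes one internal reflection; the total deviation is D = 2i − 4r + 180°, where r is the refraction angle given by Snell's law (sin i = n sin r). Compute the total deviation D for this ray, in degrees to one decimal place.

141.8°

sin r = sin 71.2° / 1.335 = 0.9466/1.335 = 0.7091; r = 45.16°.
D = 2·71.2° − 4·45.16° + 180° = 142.40° − 180.65° + 180° = 141.75°.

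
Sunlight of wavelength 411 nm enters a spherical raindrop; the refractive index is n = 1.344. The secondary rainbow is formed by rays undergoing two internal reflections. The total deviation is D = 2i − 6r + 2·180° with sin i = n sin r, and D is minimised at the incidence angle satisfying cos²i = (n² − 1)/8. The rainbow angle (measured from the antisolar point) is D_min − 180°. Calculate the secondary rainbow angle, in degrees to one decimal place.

cos²i = (1.80634 − 1)/8 = 0.10079; i = arccos(0.31748) = 71.490°.
sin r = sin 71.490°/1.344 = 0.70555; r = 44.874°.
D_min = 2·71.490° − 6·44.874° + 360° = 233.733°.
Rainbow angle = D_min − 180° = 53.733°.

53.7°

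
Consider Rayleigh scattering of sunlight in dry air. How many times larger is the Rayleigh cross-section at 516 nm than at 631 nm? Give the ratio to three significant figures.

Rayleigh scattering ∝ λ⁻⁴, so the ratio of coefficients is the inverse fourth power of the wavelength ratio.
σ(516)/σ(631) = (631/516)⁴ = (1.2229)⁴ = 2.236.

2.24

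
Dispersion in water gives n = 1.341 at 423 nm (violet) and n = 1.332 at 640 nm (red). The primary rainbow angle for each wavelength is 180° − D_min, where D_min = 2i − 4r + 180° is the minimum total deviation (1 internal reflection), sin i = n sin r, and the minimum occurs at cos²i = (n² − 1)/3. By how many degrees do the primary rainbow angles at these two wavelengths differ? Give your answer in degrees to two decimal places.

At 423 nm (n = 1.341): cos²i = 0.26609 → i = 58.946°, r = 39.705°, D_min = 139.071°, rainbow angle = 40.929°.
At 640 nm (n = 1.332): cos²i = 0.25807 → i = 59.469°, r = 40.290°, D_min = 137.776°, rainbow angle = 42.224°.
Angular width = |40.929° − 42.224°| = 1.295°.

1.29°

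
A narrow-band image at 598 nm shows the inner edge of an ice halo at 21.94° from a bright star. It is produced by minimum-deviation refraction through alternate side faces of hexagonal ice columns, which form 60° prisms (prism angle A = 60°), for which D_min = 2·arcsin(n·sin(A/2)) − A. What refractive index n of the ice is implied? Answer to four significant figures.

1.311

Rearranging: n = sin((D_min + A)/2) / sin(A/2).
(D_min + A)/2 = (21.94° + 60°)/2 = 40.970°.
n = sin 40.970° / sin 30° = 0.6557 / 0.5000 = 1.3113.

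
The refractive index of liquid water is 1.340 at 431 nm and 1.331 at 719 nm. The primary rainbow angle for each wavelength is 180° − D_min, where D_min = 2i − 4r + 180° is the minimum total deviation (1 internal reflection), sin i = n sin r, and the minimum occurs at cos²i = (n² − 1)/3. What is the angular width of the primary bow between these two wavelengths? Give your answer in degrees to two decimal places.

1.30°

At 431 nm (n = 1.340): cos²i = 0.26520 → i = 59.004°, r = 39.770°, D_min = 138.929°, rainbow angle = 41.071°.
At 719 nm (n = 1.331): cos²i = 0.25719 → i = 59.527°, r = 40.356°, D_min = 137.630°, rainbow angle = 42.370°.
Angular width = |41.071° − 42.370°| = 1.299°.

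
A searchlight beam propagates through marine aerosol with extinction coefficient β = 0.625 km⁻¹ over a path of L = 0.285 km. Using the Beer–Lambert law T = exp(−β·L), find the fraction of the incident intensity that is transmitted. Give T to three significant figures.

0.837

τ = β·L = 0.625 × 0.285 = 0.1781.
T = exp(−0.1781) = 0.8368.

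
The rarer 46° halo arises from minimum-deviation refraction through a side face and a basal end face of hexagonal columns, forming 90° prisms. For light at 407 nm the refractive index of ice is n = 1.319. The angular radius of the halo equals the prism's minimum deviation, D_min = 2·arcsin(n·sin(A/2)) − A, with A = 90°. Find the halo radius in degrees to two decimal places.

n·sin(A/2) = 1.319 × sin 45° = 1.319 × 0.7071 = 0.9327.
D_min = 2·arcsin(0.9327) − 90° = 2 × 68.856° − 90° = 47.711°.

47.71°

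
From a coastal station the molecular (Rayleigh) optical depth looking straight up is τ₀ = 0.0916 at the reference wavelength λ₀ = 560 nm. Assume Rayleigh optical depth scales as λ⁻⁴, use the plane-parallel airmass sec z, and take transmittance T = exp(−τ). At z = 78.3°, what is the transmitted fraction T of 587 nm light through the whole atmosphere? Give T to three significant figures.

sec 78.3° = 4.9313.
τ = 0.0916 × (560/587)⁴ × 4.9313 = 0.0916 × 0.8283 × 4.9313 = 0.3742.
T = exp(−0.3742) = 0.6879.

0.688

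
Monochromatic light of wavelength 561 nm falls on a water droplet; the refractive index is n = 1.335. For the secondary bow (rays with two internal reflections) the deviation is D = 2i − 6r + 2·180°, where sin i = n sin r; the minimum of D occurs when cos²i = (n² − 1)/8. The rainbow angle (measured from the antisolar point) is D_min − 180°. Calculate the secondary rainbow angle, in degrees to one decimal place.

cos²i = (1.78222 − 1)/8 = 0.09778; i = arccos(0.31269) = 71.778°.
sin r = sin 71.778°/1.335 = 0.71150; r = 45.357°.
D_min = 2·71.778° − 6·45.357° + 360° = 231.414°.
Rainbow angle = D_min − 180° = 51.414°.

51.4°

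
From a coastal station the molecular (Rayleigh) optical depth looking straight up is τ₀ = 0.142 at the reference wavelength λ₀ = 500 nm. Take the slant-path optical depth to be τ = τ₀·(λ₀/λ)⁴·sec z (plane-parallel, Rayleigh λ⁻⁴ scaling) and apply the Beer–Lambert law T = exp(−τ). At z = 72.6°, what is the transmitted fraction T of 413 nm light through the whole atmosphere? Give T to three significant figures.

sec 72.6° = 3.3440.
τ = 0.142 × (500/413)⁴ × 3.3440 = 0.142 × 2.1482 × 3.3440 = 1.0201.
T = exp(−1.0201) = 0.3606.

0.361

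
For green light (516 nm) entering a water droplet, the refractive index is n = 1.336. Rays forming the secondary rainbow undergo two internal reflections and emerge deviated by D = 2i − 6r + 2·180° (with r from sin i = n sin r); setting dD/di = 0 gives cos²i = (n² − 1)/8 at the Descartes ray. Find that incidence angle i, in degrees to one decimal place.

71.7°

cos²i = (1.336² − 1)/8 = (1.78490 − 1)/8 = 0.09811.
cos i = 0.31323, so i = 71.746°.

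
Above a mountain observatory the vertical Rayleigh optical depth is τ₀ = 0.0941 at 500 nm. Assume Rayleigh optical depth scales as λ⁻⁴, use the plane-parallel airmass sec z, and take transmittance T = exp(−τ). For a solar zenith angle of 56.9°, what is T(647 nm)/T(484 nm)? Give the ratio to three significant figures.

1.14

Airmass: sec 56.9° = 1.8312.
τ(647 nm) = 0.0941 × (500/647)⁴ × 1.8312 = 0.0941 × 0.3567 × 1.8312 = 0.0615.
τ(484 nm) = 0.0941 × (500/484)⁴ × 1.8312 = 0.0941 × 1.1389 × 1.8312 = 0.1963.
T(647)/T(484) = exp(τ_B − τ_A) = exp(0.1348) = 1.1443.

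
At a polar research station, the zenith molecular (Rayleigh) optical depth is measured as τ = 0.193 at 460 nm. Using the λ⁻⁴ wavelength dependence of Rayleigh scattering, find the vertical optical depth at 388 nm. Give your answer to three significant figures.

τ(388 nm) = τ(460 nm) × (460/388)⁴ = 0.193 × (1.1856)⁴ = 0.193 × 1.9756 = 0.3813.

0.381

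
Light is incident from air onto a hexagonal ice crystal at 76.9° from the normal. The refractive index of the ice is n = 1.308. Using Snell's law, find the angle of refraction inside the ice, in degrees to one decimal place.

Snell: sin θ_r = sin θ_i / n = sin 76.9° / 1.308 = 0.9740 / 1.308 = 0.7446.
θ_r = arcsin(0.7446) = 48.13°.

48.1°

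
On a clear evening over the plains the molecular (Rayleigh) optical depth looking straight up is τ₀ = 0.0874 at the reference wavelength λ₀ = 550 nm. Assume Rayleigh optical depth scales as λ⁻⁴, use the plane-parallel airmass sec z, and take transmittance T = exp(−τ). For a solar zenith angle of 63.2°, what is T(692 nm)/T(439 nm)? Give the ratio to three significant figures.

1.49

Airmass: sec 63.2° = 2.2179.
τ(692 nm) = 0.0874 × (550/692)⁴ × 2.2179 = 0.0874 × 0.3990 × 2.2179 = 0.0774.
τ(439 nm) = 0.0874 × (550/439)⁴ × 2.2179 = 0.0874 × 2.4637 × 2.2179 = 0.4776.
T(692)/T(439) = exp(τ_B − τ_A) = exp(0.4002) = 1.4922.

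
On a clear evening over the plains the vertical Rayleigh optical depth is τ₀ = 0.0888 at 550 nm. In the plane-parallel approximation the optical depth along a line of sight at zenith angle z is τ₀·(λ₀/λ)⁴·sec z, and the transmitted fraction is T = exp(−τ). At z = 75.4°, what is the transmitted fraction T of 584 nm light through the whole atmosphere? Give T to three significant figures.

0.758

sec 75.4° = 3.9672.
τ = 0.0888 × (550/584)⁴ × 3.9672 = 0.0888 × 0.7867 × 3.9672 = 0.2771.
T = exp(−0.2771) = 0.7580.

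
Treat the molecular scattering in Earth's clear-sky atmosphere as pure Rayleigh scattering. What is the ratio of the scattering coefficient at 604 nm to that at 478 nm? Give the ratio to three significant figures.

Rayleigh scattering ∝ λ⁻⁴, so the ratio of coefficients is the inverse fourth power of the wavelength ratio.
σ(604)/σ(478) = (478/604)⁴ = (0.7914)⁴ = 0.3923.

0.392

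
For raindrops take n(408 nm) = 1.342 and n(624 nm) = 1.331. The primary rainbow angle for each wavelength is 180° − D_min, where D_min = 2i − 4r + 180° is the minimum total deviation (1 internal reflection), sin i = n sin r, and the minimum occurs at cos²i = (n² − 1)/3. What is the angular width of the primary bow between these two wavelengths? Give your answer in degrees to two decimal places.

At 408 nm (n = 1.342): cos²i = 0.26699 → i = 58.888°, r = 39.641°, D_min = 139.213°, rainbow angle = 40.787°.
At 624 nm (n = 1.331): cos²i = 0.25719 → i = 59.527°, r = 40.356°, D_min = 137.630°, rainbow angle = 42.370°.
Angular width = |40.787° − 42.370°| = 1.583°.

1.58°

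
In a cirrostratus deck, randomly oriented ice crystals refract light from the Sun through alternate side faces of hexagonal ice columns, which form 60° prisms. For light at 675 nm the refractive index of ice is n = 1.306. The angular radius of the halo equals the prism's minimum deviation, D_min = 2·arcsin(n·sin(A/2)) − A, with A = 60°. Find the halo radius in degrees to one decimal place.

21.5°

n·sin(A/2) = 1.306 × sin 30° = 1.306 × 0.5000 = 0.6530.
D_min = 2·arcsin(0.6530) − 60° = 2 × 40.768° − 60° = 21.536°.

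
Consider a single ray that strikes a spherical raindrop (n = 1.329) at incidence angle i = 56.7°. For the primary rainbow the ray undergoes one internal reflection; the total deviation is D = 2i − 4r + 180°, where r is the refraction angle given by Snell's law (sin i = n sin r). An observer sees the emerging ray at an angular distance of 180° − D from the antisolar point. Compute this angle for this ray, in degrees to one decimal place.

sin r = sin 56.7° / 1.329 = 0.8358/1.329 = 0.6289; r = 38.97°.
D = 2·56.7° − 4·38.97° + 180° = 113.40° − 155.88° + 180° = 137.52°.
Angle from antisolar point = 180° − D = 42.48°.

42.5°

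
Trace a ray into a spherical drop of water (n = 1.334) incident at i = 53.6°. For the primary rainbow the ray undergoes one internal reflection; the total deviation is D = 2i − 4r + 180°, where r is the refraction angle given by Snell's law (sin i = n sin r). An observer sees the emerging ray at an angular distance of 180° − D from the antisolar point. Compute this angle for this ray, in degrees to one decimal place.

41.2°

sin r = sin 53.6° / 1.334 = 0.8049/1.334 = 0.6034; r = 37.11°.
D = 2·53.6° − 4·37.11° + 180° = 107.20° − 148.45° + 180° = 138.75°.
Angle from antisolar point = 180° − D = 41.25°.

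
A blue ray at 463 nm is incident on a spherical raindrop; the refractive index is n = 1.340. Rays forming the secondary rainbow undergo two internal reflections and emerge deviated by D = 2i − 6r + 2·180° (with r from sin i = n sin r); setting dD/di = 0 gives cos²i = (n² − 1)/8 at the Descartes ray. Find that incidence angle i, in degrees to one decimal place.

71.6°

cos²i = (1.340² − 1)/8 = (1.79560 − 1)/8 = 0.09945.
cos i = 0.31536, so i = 71.618°.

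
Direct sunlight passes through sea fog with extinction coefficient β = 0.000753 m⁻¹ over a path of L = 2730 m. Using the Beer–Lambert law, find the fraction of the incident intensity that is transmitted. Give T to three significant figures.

0.128

τ = β·L = 0.000753 × 2730 = 2.0557.
T = exp(−2.0557) = 0.1280.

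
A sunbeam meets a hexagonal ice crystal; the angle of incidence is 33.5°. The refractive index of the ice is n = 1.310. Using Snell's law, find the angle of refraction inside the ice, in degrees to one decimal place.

24.9°

Snell: sin θ_r = sin θ_i / n = sin 33.5° / 1.310 = 0.5519 / 1.310 = 0.4213.
θ_r = arcsin(0.4213) = 24.92°.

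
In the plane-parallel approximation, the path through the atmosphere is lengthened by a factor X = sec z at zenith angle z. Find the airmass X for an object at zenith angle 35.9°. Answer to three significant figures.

1.23

X = sec z = 1/cos 35.9° = 1/0.8100 = 1.2345.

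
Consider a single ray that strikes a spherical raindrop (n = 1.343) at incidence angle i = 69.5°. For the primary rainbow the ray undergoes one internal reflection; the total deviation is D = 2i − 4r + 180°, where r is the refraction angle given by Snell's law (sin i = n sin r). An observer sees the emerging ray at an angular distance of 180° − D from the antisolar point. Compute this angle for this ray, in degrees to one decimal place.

sin r = sin 69.5° / 1.343 = 0.9367/1.343 = 0.6974; r = 44.22°.
D = 2·69.5° − 4·44.22° + 180° = 139.00° − 176.89° + 180° = 142.11°.
Angle from antisolar point = 180° − D = 37.89°.

37.9°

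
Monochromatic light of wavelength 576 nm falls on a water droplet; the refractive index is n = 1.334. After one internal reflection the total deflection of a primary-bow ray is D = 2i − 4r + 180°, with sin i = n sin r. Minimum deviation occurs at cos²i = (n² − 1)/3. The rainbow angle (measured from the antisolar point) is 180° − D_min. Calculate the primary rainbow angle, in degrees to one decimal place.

41.9°

cos²i = (1.77956 − 1)/3 = 0.25985; i = arccos(0.50976) = 59.352°.
sin r = sin 59.352°/1.334 = 0.64492; r = 40.159°.
D_min = 2·59.352° − 4·40.159° + 180° = 138.067°.
Rainbow angle = 180° − D_min = 41.933°.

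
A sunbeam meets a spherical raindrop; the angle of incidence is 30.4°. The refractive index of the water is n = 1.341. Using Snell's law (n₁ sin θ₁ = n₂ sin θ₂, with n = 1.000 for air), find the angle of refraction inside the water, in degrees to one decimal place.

Snell: sin θ_r = sin θ_i / n = sin 30.4° / 1.341 = 0.5060 / 1.341 = 0.3774.
θ_r = arcsin(0.3774) = 22.17°.

22.2°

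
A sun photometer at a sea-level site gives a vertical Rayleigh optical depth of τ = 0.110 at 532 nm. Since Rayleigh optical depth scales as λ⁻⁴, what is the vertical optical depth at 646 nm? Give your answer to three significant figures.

τ(646 nm) = τ(532 nm) × (532/646)⁴ = 0.110 × (0.8235)⁴ = 0.110 × 0.4600 = 0.0506.

0.0506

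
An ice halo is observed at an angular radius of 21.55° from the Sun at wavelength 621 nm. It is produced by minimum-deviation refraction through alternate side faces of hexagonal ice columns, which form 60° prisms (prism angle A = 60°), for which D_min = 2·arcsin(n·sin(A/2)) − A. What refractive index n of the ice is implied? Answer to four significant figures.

Rearranging: n = sin((D_min + A)/2) / sin(A/2).
(D_min + A)/2 = (21.55° + 60°)/2 = 40.775°.
n = sin 40.775° / sin 30° = 0.6531 / 0.5000 = 1.3062.

1.306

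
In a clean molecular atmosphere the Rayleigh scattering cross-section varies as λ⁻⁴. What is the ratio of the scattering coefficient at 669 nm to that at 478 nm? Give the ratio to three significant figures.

Rayleigh scattering ∝ λ⁻⁴, so the ratio of coefficients is the inverse fourth power of the wavelength ratio.
σ(669)/σ(478) = (478/669)⁴ = (0.7145)⁴ = 0.2606.

0.261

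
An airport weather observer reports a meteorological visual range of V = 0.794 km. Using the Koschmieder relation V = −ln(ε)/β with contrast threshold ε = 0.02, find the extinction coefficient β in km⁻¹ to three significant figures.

4.93 km⁻¹

β = −ln(0.02) / V = 3.912 / 0.794 = 4.9270 km⁻¹.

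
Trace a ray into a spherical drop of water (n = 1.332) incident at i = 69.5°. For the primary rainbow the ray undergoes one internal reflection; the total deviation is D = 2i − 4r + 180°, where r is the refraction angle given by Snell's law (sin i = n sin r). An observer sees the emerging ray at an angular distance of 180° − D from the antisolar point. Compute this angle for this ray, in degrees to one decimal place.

sin r = sin 69.5° / 1.332 = 0.9367/1.332 = 0.7032; r = 44.68°.
D = 2·69.5° − 4·44.68° + 180° = 139.00° − 178.74° + 180° = 140.26°.
Angle from antisolar point = 180° − D = 39.74°.

39.7°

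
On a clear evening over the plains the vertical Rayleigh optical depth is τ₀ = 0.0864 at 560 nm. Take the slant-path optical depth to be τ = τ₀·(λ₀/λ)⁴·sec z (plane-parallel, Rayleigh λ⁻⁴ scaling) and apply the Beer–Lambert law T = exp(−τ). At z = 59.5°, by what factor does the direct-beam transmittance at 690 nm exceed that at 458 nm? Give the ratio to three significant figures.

Airmass: sec 59.5° = 1.9703.
τ(690 nm) = 0.0864 × (560/690)⁴ × 1.9703 = 0.0864 × 0.4339 × 1.9703 = 0.0739.
τ(458 nm) = 0.0864 × (560/458)⁴ × 1.9703 = 0.0864 × 2.2351 × 1.9703 = 0.3805.
T(690)/T(458) = exp(τ_B − τ_A) = exp(0.3066) = 1.3588.

1.36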